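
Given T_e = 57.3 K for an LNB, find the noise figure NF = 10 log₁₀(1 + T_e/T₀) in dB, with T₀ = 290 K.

F = 1 + T_e/T₀ = 1 + 57.3/290 = 1.19759
NF = 10 log₁₀(1.19759) = 0.783 dB

0.783 dB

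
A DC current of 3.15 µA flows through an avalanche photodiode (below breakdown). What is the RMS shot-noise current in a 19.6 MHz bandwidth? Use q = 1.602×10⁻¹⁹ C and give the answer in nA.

I_n = √(2qI·B)
2qI·B = 2 × 1.602×10⁻¹⁹ × 3.15×10⁻⁶ × 1.96×10⁷ = 1.98×10⁻¹⁷ A²
I_n = √(1.98×10⁻¹⁷) = 4.45×10⁻⁹ A = 4.45 nA

4.45 nA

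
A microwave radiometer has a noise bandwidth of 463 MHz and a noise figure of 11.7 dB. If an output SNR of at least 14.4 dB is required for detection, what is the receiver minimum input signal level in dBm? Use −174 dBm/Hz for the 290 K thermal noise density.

Sensitivity = −174 + 10 log₁₀(B) + NF + SNR_min
= −174 + 86.66 + 11.7 + 14.4
= −61.24 dBm → −61.2 dBm

−61.2 dBm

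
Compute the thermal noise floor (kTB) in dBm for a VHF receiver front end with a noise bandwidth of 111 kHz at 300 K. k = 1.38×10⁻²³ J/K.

P_n = kTB = 1.38×10⁻²³ × 300 × 1.11×10⁵ = 4.60×10⁻¹⁶ W
In dBm: 10 log₁₀(4.60×10⁻¹⁶ / 10⁻³) = −123.4 dBm

−123.4 dBm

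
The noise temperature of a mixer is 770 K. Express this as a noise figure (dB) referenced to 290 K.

F = 1 + T_e/T₀ = 1 + 770/290 = 3.65517
NF = 10 log₁₀(3.65517) = 5.63 dB

5.63 dB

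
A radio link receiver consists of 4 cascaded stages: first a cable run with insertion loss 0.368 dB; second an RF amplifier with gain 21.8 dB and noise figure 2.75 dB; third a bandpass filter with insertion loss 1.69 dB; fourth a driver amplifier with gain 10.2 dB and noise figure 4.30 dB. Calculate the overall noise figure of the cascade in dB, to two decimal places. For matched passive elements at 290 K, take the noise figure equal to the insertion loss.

3.16 dB

Convert to linear (a loss of L dB is a gain of −L dB): F_i = 10^(NF_i/10), G_i = 10^(G_i,dB/10)
  Stage 1: F_1 = 10^(0.368/10) = 1.088, G_1 = 10^(−0.368/10) = 0.9188
  Stage 2: F_2 = 10^(2.75/10) = 1.884, G_2 = 10^(21.8/10) = 151.4
  Stage 3: F_3 = 10^(1.69/10) = 1.476, G_3 = 10^(−1.69/10) = 0.6776
  Stage 4: F_4 = 10^(4.30/10) = 2.692, G_4 = 10^(10.2/10) = 10.47
Friis cascade:
  F = 1.088 + (1.884 − 1)/0.9188 + (1.476 − 1)/139.1 + (2.692 − 1)/94.23 = 2.072
NF = 10 log₁₀(2.072) = 3.16 dB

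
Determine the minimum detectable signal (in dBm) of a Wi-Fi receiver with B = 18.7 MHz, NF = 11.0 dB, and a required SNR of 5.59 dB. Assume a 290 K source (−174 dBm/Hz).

Sensitivity = −174 + 10 log₁₀(B) + NF + SNR_min
= −174 + 72.72 + 11.0 + 5.59
= −84.69 dBm → −84.7 dBm

−84.7 dBm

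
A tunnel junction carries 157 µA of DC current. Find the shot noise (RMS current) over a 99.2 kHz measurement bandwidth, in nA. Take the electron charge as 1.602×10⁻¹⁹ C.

I_n = √(2qI·B)
2qI·B = 2 × 1.602×10⁻¹⁹ × 1.57×10⁻⁴ × 9.92×10⁴ = 4.99×10⁻¹⁸ A²
I_n = √(4.99×10⁻¹⁸) = 2.23×10⁻⁹ A = 2.23 nA

2.23 nA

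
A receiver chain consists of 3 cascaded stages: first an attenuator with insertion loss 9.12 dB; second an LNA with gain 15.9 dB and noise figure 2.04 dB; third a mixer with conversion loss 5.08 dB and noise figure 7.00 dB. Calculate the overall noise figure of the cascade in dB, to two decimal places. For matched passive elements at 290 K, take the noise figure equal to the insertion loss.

Convert to linear (a loss of L dB is a gain of −L dB): F_i = 10^(NF_i/10), G_i = 10^(G_i,dB/10)
  Stage 1: F_1 = 10^(9.12/10) = 8.166, G_1 = 10^(−9.12/10) = 0.1225
  Stage 2: F_2 = 10^(2.04/10) = 1.600, G_2 = 10^(15.9/10) = 38.90
  Stage 3: F_3 = 10^(7.00/10) = 5.012, G_3 = 10^(−5.08/10) = 0.3105
Friis cascade:
  F = 8.166 + (1.600 − 1)/0.1225 + (5.012 − 1)/4.764 = 13.90
NF = 10 log₁₀(13.90) = 11.43 dB

11.43 dB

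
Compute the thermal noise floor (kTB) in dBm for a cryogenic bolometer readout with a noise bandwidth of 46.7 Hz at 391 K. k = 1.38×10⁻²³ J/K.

−156.0 dBm

P_n = kTB = 1.38×10⁻²³ × 391 × 4.67×10¹ = 2.52×10⁻¹⁹ W
In dBm: 10 log₁₀(2.52×10⁻¹⁹ / 10⁻³) = −156.0 dBm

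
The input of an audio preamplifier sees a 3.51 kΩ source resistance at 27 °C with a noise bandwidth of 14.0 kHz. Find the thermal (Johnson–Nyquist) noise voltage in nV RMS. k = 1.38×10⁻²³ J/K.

T = 27 °C + 273.15 = 300.15 K
V_n = √(4kTRB)
4kTRB = 4 × 1.38×10⁻²³ × 300.15 × 3.51×10³ × 1.40×10⁴ = 8.14×10⁻¹³ V²
V_n = √(8.14×10⁻¹³) = 9.02×10⁻⁷ V = 902 nV

902 nV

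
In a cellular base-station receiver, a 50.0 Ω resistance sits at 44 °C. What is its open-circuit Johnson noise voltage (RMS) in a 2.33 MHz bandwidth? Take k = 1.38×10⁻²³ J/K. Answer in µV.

T = 44 °C + 273.15 = 317.15 K
V_n = √(4kTRB)
4kTRB = 4 × 1.38×10⁻²³ × 317.15 × 5.00×10¹ × 2.33×10⁶ = 2.04×10⁻¹² V²
V_n = √(2.04×10⁻¹²) = 1.43×10⁻⁶ V = 1.43 µV

1.43 µV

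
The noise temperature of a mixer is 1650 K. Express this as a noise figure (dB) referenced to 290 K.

8.25 dB

F = 1 + T_e/T₀ = 1 + 1650/290 = 6.68966
NF = 10 log₁₀(6.68966) = 8.25 dB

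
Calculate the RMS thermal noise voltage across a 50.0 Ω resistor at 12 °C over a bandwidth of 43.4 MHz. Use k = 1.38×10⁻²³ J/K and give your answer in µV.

5.84 µV

T = 12 °C + 273.15 = 285.15 K
V_n = √(4kTRB)
4kTRB = 4 × 1.38×10⁻²³ × 285.15 × 5.00×10¹ × 4.34×10⁷ = 3.42×10⁻¹¹ V²
V_n = √(3.42×10⁻¹¹) = 5.84×10⁻⁶ V = 5.84 µV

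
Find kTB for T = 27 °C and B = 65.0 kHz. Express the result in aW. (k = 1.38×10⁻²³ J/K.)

T = 27 °C + 273.15 = 300.15 K
P_n = kTB = 1.38×10⁻²³ × 300.15 × 6.50×10⁴ = 2.69×10⁻¹⁶ W = 269 aW

269 aW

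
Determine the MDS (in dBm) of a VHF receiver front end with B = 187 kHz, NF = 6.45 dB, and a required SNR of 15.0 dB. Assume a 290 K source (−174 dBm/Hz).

−99.8 dBm

Sensitivity = −174 + 10 log₁₀(B) + NF + SNR_min
= −174 + 52.72 + 6.45 + 15.0
= −99.83 dBm → −99.8 dBm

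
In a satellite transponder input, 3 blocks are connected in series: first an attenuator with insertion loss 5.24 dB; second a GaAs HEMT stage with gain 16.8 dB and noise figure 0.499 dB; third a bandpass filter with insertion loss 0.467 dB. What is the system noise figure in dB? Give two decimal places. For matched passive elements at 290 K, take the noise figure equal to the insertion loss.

Convert to linear (a loss of L dB is a gain of −L dB): F_i = 10^(NF_i/10), G_i = 10^(G_i,dB/10)
  Stage 1: F_1 = 10^(5.24/10) = 3.342, G_1 = 10^(−5.24/10) = 0.2992
  Stage 2: F_2 = 10^(0.499/10) = 1.122, G_2 = 10^(16.8/10) = 47.86
  Stage 3: F_3 = 10^(0.467/10) = 1.114, G_3 = 10^(−0.467/10) = 0.8980
Friis cascade:
  F = 3.342 + (1.122 − 1)/0.2992 + (1.114 − 1)/14.32 = 3.757
NF = 10 log₁₀(3.757) = 5.75 dB

5.75 dB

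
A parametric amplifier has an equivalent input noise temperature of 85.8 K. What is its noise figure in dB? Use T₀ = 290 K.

F = 1 + T_e/T₀ = 1 + 85.8/290 = 1.29586
NF = 10 log₁₀(1.29586) = 1.13 dB

1.13 dB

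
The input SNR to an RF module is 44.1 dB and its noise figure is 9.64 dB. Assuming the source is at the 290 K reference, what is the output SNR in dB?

34.46 dB

By definition F = SNR_in/SNR_out, so in dB: SNR_out = SNR_in − NF
SNR_out = 44.1 − 9.64 = 34.46 dB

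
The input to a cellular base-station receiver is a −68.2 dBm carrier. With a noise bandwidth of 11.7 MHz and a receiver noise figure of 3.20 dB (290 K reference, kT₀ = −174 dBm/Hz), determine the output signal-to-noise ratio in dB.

Noise floor: N = −174 + 10 log₁₀(B) + NF
10 log₁₀(1.17×10⁷) = 70.68 dB
N = −174 + 70.68 + 3.20 = −100.12 dBm
SNR = P_sig − N = −68.2 − (−100.12) = 31.92 dB → 31.9 dB

31.9 dB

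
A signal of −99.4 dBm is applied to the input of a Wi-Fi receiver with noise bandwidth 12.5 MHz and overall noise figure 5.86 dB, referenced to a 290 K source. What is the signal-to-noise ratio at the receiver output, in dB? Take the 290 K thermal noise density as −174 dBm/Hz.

−2.2 dB

Noise floor: N = −174 + 10 log₁₀(B) + NF
10 log₁₀(1.25×10⁷) = 70.97 dB
N = −174 + 70.97 + 5.86 = −97.17 dBm
SNR = P_sig − N = −99.4 − (−97.17) = −2.23 dB → −2.2 dB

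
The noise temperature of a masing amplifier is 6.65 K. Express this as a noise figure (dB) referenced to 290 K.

F = 1 + T_e/T₀ = 1 + 6.65/290 = 1.02293
NF = 10 log₁₀(1.02293) = 0.098 dB

0.098 dB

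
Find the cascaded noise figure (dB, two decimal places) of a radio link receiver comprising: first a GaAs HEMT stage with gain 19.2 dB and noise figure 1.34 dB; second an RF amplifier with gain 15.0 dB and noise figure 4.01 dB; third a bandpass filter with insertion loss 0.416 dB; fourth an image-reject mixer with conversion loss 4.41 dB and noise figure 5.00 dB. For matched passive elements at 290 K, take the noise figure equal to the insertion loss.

1.40 dB

Convert to linear (a loss of L dB is a gain of −L dB): F_i = 10^(NF_i/10), G_i = 10^(G_i,dB/10)
  Stage 1: F_1 = 10^(1.34/10) = 1.361, G_1 = 10^(19.2/10) = 83.18
  Stage 2: F_2 = 10^(4.01/10) = 2.518, G_2 = 10^(15.0/10) = 31.62
  Stage 3: F_3 = 10^(0.416/10) = 1.101, G_3 = 10^(−0.416/10) = 0.9087
  Stage 4: F_4 = 10^(5.00/10) = 3.162, G_4 = 10^(−4.41/10) = 0.3622
Friis cascade:
  F = 1.361 + (2.518 − 1)/83.18 + (1.101 − 1)/2630 + (3.162 − 1)/2390 = 1.381
NF = 10 log₁₀(1.381) = 1.40 dB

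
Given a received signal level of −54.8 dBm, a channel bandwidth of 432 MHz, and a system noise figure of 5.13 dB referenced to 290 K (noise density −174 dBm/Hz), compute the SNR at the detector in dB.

27.7 dB

Noise floor: N = −174 + 10 log₁₀(B) + NF
10 log₁₀(4.32×10⁸) = 86.35 dB
N = −174 + 86.35 + 5.13 = −82.52 dBm
SNR = P_sig − N = −54.8 − (−82.52) = 27.72 dB → 27.7 dB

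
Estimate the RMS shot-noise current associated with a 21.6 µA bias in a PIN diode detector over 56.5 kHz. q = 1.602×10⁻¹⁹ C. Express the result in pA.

625 pA

I_n = √(2qI·B)
2qI·B = 2 × 1.602×10⁻¹⁹ × 2.16×10⁻⁵ × 5.65×10⁴ = 3.91×10⁻¹⁹ A²
I_n = √(3.91×10⁻¹⁹) = 6.25×10⁻¹⁰ A = 625 pA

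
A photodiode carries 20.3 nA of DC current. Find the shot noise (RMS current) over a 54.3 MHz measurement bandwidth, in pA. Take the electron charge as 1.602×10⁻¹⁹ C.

I_n = √(2qI·B)
2qI·B = 2 × 1.602×10⁻¹⁹ × 2.03×10⁻⁸ × 5.43×10⁷ = 3.53×10⁻¹⁹ A²
I_n = √(3.53×10⁻¹⁹) = 5.94×10⁻¹⁰ A = 594 pA

594 pA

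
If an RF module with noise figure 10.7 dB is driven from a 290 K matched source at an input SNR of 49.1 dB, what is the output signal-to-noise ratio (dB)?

By definition F = SNR_in/SNR_out, so in dB: SNR_out = SNR_in − NF
SNR_out = 49.1 − 10.7 = 38.4 dB

38.4 dB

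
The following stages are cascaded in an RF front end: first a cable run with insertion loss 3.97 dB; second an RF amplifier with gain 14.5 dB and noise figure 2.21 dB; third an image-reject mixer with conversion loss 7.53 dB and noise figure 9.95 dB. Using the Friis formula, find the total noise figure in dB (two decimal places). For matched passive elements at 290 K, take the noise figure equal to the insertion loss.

6.93 dB

Convert to linear (a loss of L dB is a gain of −L dB): F_i = 10^(NF_i/10), G_i = 10^(G_i,dB/10)
  Stage 1: F_1 = 10^(3.97/10) = 2.495, G_1 = 10^(−3.97/10) = 0.4009
  Stage 2: F_2 = 10^(2.21/10) = 1.663, G_2 = 10^(14.5/10) = 28.18
  Stage 3: F_3 = 10^(9.95/10) = 9.886, G_3 = 10^(−7.53/10) = 0.1766
Friis cascade:
  F = 2.495 + (1.663 − 1)/0.4009 + (9.886 − 1)/11.30 = 4.936
NF = 10 log₁₀(4.936) = 6.93 dB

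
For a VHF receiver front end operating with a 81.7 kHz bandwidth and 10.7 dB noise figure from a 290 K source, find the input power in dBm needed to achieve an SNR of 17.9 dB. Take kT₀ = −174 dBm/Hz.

Sensitivity = −174 + 10 log₁₀(B) + NF + SNR_min
= −174 + 49.12 + 10.7 + 17.9
= −96.28 dBm → −96.3 dBm

−96.3 dBm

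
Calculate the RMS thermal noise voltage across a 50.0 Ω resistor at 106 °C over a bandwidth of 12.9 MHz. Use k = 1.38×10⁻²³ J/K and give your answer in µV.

3.67 µV

T = 106 °C + 273.15 = 379.15 K
V_n = √(4kTRB)
4kTRB = 4 × 1.38×10⁻²³ × 379.15 × 5.00×10¹ × 1.29×10⁷ = 1.35×10⁻¹¹ V²
V_n = √(1.35×10⁻¹¹) = 3.67×10⁻⁶ V = 3.67 µV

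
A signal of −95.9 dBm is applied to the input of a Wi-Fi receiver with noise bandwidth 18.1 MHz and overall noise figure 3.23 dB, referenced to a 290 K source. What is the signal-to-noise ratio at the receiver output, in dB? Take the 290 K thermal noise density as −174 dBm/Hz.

2.3 dB

Noise floor: N = −174 + 10 log₁₀(B) + NF
10 log₁₀(1.81×10⁷) = 72.58 dB
N = −174 + 72.58 + 3.23 = −98.19 dBm
SNR = P_sig − N = −95.9 − (−98.19) = 2.29 dB → 2.3 dB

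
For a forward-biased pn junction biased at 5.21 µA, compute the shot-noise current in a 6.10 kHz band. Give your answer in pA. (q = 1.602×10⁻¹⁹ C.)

I_n = √(2qI·B)
2qI·B = 2 × 1.602×10⁻¹⁹ × 5.21×10⁻⁶ × 6.10×10³ = 1.02×10⁻²⁰ A²
I_n = √(1.02×10⁻²⁰) = 1.01×10⁻¹⁰ A = 101 pA

101 pA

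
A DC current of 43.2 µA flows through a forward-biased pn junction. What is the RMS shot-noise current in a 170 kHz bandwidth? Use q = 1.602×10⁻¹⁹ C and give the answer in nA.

1.53 nA

I_n = √(2qI·B)
2qI·B = 2 × 1.602×10⁻¹⁹ × 4.32×10⁻⁵ × 1.70×10⁵ = 2.35×10⁻¹⁸ A²
I_n = √(2.35×10⁻¹⁸) = 1.53×10⁻⁹ A = 1.53 nA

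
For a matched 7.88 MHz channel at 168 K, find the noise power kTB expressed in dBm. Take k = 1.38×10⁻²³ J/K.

−107.4 dBm

P_n = kTB = 1.38×10⁻²³ × 168 × 7.88×10⁶ = 1.83×10⁻¹⁴ W
In dBm: 10 log₁₀(1.83×10⁻¹⁴ / 10⁻³) = −107.4 dBm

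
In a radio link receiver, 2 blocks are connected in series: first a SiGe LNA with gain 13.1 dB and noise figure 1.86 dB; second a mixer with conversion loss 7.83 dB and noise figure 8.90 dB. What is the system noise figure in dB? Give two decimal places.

2.71 dB

Convert to linear (a loss of L dB is a gain of −L dB): F_i = 10^(NF_i/10), G_i = 10^(G_i,dB/10)
  Stage 1: F_1 = 10^(1.86/10) = 1.535, G_1 = 10^(13.1/10) = 20.42
  Stage 2: F_2 = 10^(8.90/10) = 7.762, G_2 = 10^(−7.83/10) = 0.1648
Friis cascade:
  F = 1.535 + (7.762 − 1)/20.42 = 1.866
NF = 10 log₁₀(1.866) = 2.71 dB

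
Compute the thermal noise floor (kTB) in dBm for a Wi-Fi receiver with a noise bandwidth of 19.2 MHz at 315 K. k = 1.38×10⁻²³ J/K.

P_n = kTB = 1.38×10⁻²³ × 315 × 1.92×10⁷ = 8.35×10⁻¹⁴ W
In dBm: 10 log₁₀(8.35×10⁻¹⁴ / 10⁻³) = −100.8 dBm

−100.8 dBm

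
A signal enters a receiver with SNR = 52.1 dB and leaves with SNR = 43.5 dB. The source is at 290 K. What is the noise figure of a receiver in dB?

8.6 dB

NF (dB) = SNR_in(dB) − SNR_out(dB) when the source is at T₀
NF = 52.1 − 43.5 = 8.6 dB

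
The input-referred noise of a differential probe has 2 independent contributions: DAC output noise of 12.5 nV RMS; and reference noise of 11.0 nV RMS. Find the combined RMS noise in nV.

16.7 nV

Uncorrelated sources add in power (mean-square): V_tot = √(ΣV_i²)
V_tot = √[(1.25×10⁻⁸)² + (1.10×10⁻⁸)²] = 1.67×10⁻⁸ V = 16.7 nV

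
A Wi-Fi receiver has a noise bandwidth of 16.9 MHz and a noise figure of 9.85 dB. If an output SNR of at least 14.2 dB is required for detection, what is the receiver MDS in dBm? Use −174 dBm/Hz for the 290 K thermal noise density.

−77.7 dBm

Sensitivity = −174 + 10 log₁₀(B) + NF + SNR_min
= −174 + 72.28 + 9.85 + 14.2
= −77.67 dBm → −77.7 dBm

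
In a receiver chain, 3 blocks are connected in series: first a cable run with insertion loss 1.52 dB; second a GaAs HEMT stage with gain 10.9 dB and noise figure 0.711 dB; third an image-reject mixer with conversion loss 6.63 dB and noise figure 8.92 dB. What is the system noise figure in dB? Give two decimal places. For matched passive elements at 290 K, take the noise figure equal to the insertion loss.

3.90 dB

Convert to linear (a loss of L dB is a gain of −L dB): F_i = 10^(NF_i/10), G_i = 10^(G_i,dB/10)
  Stage 1: F_1 = 10^(1.52/10) = 1.419, G_1 = 10^(−1.52/10) = 0.7047
  Stage 2: F_2 = 10^(0.711/10) = 1.178, G_2 = 10^(10.9/10) = 12.30
  Stage 3: F_3 = 10^(8.92/10) = 7.798, G_3 = 10^(−6.63/10) = 0.2173
Friis cascade:
  F = 1.419 + (1.178 − 1)/0.7047 + (7.798 − 1)/8.670 = 2.456
NF = 10 log₁₀(2.456) = 3.90 dB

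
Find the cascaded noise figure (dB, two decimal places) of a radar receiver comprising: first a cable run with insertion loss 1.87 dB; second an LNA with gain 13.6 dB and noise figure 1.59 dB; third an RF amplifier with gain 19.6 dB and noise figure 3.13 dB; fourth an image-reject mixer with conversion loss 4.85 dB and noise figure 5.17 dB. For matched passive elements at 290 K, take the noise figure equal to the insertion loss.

3.60 dB

Convert to linear (a loss of L dB is a gain of −L dB): F_i = 10^(NF_i/10), G_i = 10^(G_i,dB/10)
  Stage 1: F_1 = 10^(1.87/10) = 1.538, G_1 = 10^(−1.87/10) = 0.6501
  Stage 2: F_2 = 10^(1.59/10) = 1.442, G_2 = 10^(13.6/10) = 22.91
  Stage 3: F_3 = 10^(3.13/10) = 2.056, G_3 = 10^(19.6/10) = 91.20
  Stage 4: F_4 = 10^(5.17/10) = 3.289, G_4 = 10^(−4.85/10) = 0.3273
Friis cascade:
  F = 1.538 + (1.442 − 1)/0.6501 + (2.056 − 1)/14.89 + (3.289 − 1)/1358 = 2.291
NF = 10 log₁₀(2.291) = 3.60 dB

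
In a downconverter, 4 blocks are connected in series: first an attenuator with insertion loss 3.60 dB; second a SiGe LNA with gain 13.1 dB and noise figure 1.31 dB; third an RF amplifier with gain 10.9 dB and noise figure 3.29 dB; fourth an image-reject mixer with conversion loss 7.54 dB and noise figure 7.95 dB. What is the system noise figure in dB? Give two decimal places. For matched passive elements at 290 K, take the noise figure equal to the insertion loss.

Convert to linear (a loss of L dB is a gain of −L dB): F_i = 10^(NF_i/10), G_i = 10^(G_i,dB/10)
  Stage 1: F_1 = 10^(3.60/10) = 2.291, G_1 = 10^(−3.60/10) = 0.4365
  Stage 2: F_2 = 10^(1.31/10) = 1.352, G_2 = 10^(13.1/10) = 20.42
  Stage 3: F_3 = 10^(3.29/10) = 2.133, G_3 = 10^(10.9/10) = 12.30
  Stage 4: F_4 = 10^(7.95/10) = 6.237, G_4 = 10^(−7.54/10) = 0.1762
Friis cascade:
  F = 2.291 + (1.352 − 1)/0.4365 + (2.133 − 1)/8.913 + (6.237 − 1)/109.6 = 3.272
NF = 10 log₁₀(3.272) = 5.15 dB

5.15 dB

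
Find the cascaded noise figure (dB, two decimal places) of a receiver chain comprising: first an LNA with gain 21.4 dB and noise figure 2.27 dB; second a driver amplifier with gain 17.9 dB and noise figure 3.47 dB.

2.29 dB

Convert to linear (a loss of L dB is a gain of −L dB): F_i = 10^(NF_i/10), G_i = 10^(G_i,dB/10)
  Stage 1: F_1 = 10^(2.27/10) = 1.687, G_1 = 10^(21.4/10) = 138.0
  Stage 2: F_2 = 10^(3.47/10) = 2.223, G_2 = 10^(17.9/10) = 61.66
Friis cascade:
  F = 1.687 + (2.223 − 1)/138.0 = 1.695
NF = 10 log₁₀(1.695) = 2.29 dB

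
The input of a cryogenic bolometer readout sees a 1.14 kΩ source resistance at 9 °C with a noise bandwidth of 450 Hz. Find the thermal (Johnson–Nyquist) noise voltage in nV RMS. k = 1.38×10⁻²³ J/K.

89.4 nV

T = 9 °C + 273.15 = 282.15 K
V_n = √(4kTRB)
4kTRB = 4 × 1.38×10⁻²³ × 282.15 × 1.14×10³ × 4.50×10² = 7.99×10⁻¹⁵ V²
V_n = √(7.99×10⁻¹⁵) = 8.94×10⁻⁸ V = 89.4 nV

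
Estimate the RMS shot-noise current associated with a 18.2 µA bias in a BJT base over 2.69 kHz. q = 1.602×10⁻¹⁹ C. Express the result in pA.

I_n = √(2qI·B)
2qI·B = 2 × 1.602×10⁻¹⁹ × 1.82×10⁻⁵ × 2.69×10³ = 1.57×10⁻²⁰ A²
I_n = √(1.57×10⁻²⁰) = 1.25×10⁻¹⁰ A = 125 pA

125 pA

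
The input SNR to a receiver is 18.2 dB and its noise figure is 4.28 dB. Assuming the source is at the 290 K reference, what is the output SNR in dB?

By definition F = SNR_in/SNR_out, so in dB: SNR_out = SNR_in − NF
SNR_out = 18.2 − 4.28 = 13.92 dB

13.92 dB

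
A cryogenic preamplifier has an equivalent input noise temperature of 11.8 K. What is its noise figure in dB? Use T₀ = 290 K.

0.173 dB

F = 1 + T_e/T₀ = 1 + 11.8/290 = 1.04069
NF = 10 log₁₀(1.04069) = 0.173 dB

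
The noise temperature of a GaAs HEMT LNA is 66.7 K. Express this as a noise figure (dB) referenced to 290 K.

F = 1 + T_e/T₀ = 1 + 66.7/290 = 1.23
NF = 10 log₁₀(1.23) = 0.899 dB

0.899 dB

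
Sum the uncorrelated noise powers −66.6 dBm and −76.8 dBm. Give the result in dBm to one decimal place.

Convert to linear, add, convert back:
P₁ = 2.19×10⁻¹⁰ W, P₂ = 2.09×10⁻¹¹ W
P_tot = 2.40×10⁻¹⁰ W → 10 log₁₀(P_tot / 10⁻³) = −66.2 dBm

−66.2 dBm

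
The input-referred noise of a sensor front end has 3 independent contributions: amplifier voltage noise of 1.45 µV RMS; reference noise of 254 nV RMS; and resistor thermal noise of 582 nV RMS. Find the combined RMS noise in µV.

Uncorrelated sources add in power (mean-square): V_tot = √(ΣV_i²)
V_tot = √[(1.45×10⁻⁶)² + (2.54×10⁻⁷)² + (5.82×10⁻⁷)²] = 1.58×10⁻⁶ V = 1.58 µV

1.58 µV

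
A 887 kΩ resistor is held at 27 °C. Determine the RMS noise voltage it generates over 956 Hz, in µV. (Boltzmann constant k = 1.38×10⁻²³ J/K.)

T = 27 °C + 273.15 = 300.15 K
V_n = √(4kTRB)
4kTRB = 4 × 1.38×10⁻²³ × 300.15 × 8.87×10⁵ × 9.56×10² = 1.40×10⁻¹¹ V²
V_n = √(1.40×10⁻¹¹) = 3.75×10⁻⁶ V = 3.75 µV

3.75 µV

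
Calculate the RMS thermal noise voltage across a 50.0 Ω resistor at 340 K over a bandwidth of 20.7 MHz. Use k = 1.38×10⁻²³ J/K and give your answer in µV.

4.41 µV

V_n = √(4kTRB)
4kTRB = 4 × 1.38×10⁻²³ × 340 × 5.00×10¹ × 2.07×10⁷ = 1.94×10⁻¹¹ V²
V_n = √(1.94×10⁻¹¹) = 4.41×10⁻⁶ V = 4.41 µV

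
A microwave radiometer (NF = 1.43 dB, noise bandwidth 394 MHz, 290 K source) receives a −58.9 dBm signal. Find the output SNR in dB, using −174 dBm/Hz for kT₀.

Noise floor: N = −174 + 10 log₁₀(B) + NF
10 log₁₀(3.94×10⁸) = 85.95 dB
N = −174 + 85.95 + 1.43 = −86.62 dBm
SNR = P_sig − N = −58.9 − (−86.62) = 27.72 dB → 27.7 dB

27.7 dB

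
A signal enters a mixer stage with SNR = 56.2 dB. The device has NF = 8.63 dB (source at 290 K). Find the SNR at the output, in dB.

By definition F = SNR_in/SNR_out, so in dB: SNR_out = SNR_in − NF
SNR_out = 56.2 − 8.63 = 47.57 dB

47.57 dB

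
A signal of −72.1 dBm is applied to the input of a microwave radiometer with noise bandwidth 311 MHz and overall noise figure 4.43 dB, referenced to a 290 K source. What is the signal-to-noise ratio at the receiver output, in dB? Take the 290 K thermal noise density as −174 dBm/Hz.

12.5 dB

Noise floor: N = −174 + 10 log₁₀(B) + NF
10 log₁₀(3.11×10⁸) = 84.93 dB
N = −174 + 84.93 + 4.43 = −84.64 dBm
SNR = P_sig − N = −72.1 − (−84.64) = 12.54 dB → 12.5 dB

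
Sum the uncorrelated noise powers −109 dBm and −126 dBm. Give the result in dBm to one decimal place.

−108.9 dBm

Convert to linear, add, convert back:
P₁ = 1.26×10⁻¹⁴ W, P₂ = 2.51×10⁻¹⁶ W
P_tot = 1.28×10⁻¹⁴ W → 10 log₁₀(P_tot / 10⁻³) = −108.9 dBm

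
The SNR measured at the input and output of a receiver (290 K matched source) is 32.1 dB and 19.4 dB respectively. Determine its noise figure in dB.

12.7 dB

NF (dB) = SNR_in(dB) − SNR_out(dB) when the source is at T₀
NF = 32.1 − 19.4 = 12.7 dB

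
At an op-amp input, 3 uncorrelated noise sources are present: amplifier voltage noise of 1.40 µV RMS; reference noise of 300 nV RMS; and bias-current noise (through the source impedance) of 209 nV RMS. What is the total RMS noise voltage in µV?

1.45 µV

Uncorrelated sources add in power (mean-square): V_tot = √(ΣV_i²)
V_tot = √[(1.40×10⁻⁶)² + (3.00×10⁻⁷)² + (2.09×10⁻⁷)²] = 1.45×10⁻⁶ V = 1.45 µV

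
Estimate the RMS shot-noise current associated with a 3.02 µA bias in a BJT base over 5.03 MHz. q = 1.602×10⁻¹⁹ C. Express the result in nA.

I_n = √(2qI·B)
2qI·B = 2 × 1.602×10⁻¹⁹ × 3.02×10⁻⁶ × 5.03×10⁶ = 4.87×10⁻¹⁸ A²
I_n = √(4.87×10⁻¹⁸) = 2.21×10⁻⁹ A = 2.21 nA

2.21 nA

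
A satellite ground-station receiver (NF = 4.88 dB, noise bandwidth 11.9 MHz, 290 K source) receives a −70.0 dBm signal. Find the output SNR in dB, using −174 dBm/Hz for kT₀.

Noise floor: N = −174 + 10 log₁₀(B) + NF
10 log₁₀(1.19×10⁷) = 70.76 dB
N = −174 + 70.76 + 4.88 = −98.36 dBm
SNR = P_sig − N = −70.0 − (−98.36) = 28.36 dB → 28.4 dB

28.4 dB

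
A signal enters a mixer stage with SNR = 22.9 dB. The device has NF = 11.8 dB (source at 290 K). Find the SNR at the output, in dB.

By definition F = SNR_in/SNR_out, so in dB: SNR_out = SNR_in − NF
SNR_out = 22.9 − 11.8 = 11.1 dB

11.1 dB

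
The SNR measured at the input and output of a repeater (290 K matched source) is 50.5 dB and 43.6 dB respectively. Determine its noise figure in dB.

NF (dB) = SNR_in(dB) − SNR_out(dB) when the source is at T₀
NF = 50.5 − 43.6 = 6.9 dB

6.9 dB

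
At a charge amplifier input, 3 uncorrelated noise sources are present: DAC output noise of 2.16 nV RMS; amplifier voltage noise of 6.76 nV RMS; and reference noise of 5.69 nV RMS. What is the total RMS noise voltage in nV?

Uncorrelated sources add in power (mean-square): V_tot = √(ΣV_i²)
V_tot = √[(2.16×10⁻⁹)² + (6.76×10⁻⁹)² + (5.69×10⁻⁹)²] = 9.10×10⁻⁹ V = 9.10 nV

9.10 nV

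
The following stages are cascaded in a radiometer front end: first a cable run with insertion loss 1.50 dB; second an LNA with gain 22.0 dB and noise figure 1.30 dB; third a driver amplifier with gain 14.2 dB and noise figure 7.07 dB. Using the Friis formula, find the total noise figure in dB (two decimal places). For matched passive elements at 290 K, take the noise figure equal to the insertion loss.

Convert to linear (a loss of L dB is a gain of −L dB): F_i = 10^(NF_i/10), G_i = 10^(G_i,dB/10)
  Stage 1: F_1 = 10^(1.50/10) = 1.413, G_1 = 10^(−1.50/10) = 0.7079
  Stage 2: F_2 = 10^(1.30/10) = 1.349, G_2 = 10^(22.0/10) = 158.5
  Stage 3: F_3 = 10^(7.07/10) = 5.093, G_3 = 10^(14.2/10) = 26.30
Friis cascade:
  F = 1.413 + (1.349 − 1)/0.7079 + (5.093 − 1)/112.2 = 1.942
NF = 10 log₁₀(1.942) = 2.88 dB

2.88 dB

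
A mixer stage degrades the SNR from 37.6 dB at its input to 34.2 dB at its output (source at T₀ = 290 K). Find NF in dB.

NF (dB) = SNR_in(dB) − SNR_out(dB) when the source is at T₀
NF = 37.6 − 34.2 = 3.4 dB

3.4 dB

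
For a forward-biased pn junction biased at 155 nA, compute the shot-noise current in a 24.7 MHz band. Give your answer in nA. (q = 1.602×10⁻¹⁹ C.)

1.11 nA

I_n = √(2qI·B)
2qI·B = 2 × 1.602×10⁻¹⁹ × 1.55×10⁻⁷ × 2.47×10⁷ = 1.23×10⁻¹⁸ A²
I_n = √(1.23×10⁻¹⁸) = 1.11×10⁻⁹ A = 1.11 nA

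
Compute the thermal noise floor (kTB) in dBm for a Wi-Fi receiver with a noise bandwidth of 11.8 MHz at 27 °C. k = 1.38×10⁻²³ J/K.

−103.1 dBm

T = 27 °C + 273.15 = 300.15 K
P_n = kTB = 1.38×10⁻²³ × 300.15 × 1.18×10⁷ = 4.89×10⁻¹⁴ W
In dBm: 10 log₁₀(4.89×10⁻¹⁴ / 10⁻³) = −103.1 dBm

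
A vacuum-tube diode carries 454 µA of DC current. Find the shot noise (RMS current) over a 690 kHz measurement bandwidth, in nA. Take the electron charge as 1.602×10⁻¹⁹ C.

I_n = √(2qI·B)
2qI·B = 2 × 1.602×10⁻¹⁹ × 4.54×10⁻⁴ × 6.90×10⁵ = 1.00×10⁻¹⁶ A²
I_n = √(1.00×10⁻¹⁶) = 1.00×10⁻⁸ A = 10.0 nA

10.0 nA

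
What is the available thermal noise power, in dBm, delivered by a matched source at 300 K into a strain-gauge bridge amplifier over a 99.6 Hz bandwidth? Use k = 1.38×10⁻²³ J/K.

P_n = kTB = 1.38×10⁻²³ × 300 × 9.96×10¹ = 4.12×10⁻¹⁹ W
In dBm: 10 log₁₀(4.12×10⁻¹⁹ / 10⁻³) = −153.8 dBm

−153.8 dBm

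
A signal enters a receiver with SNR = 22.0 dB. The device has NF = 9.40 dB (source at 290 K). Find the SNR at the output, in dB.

12.60 dB

By definition F = SNR_in/SNR_out, so in dB: SNR_out = SNR_in − NF
SNR_out = 22.0 − 9.40 = 12.60 dB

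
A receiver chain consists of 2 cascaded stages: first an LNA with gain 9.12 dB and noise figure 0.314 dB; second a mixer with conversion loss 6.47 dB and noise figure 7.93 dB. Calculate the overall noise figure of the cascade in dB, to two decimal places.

2.34 dB

Convert to linear (a loss of L dB is a gain of −L dB): F_i = 10^(NF_i/10), G_i = 10^(G_i,dB/10)
  Stage 1: F_1 = 10^(0.314/10) = 1.075, G_1 = 10^(9.12/10) = 8.166
  Stage 2: F_2 = 10^(7.93/10) = 6.209, G_2 = 10^(−6.47/10) = 0.2254
Friis cascade:
  F = 1.075 + (6.209 − 1)/8.166 = 1.713
NF = 10 log₁₀(1.713) = 2.34 dB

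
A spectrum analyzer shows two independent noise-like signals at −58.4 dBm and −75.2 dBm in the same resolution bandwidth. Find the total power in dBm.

Convert to linear, add, convert back:
P₁ = 1.45×10⁻⁹ W, P₂ = 3.02×10⁻¹¹ W
P_tot = 1.48×10⁻⁹ W → 10 log₁₀(P_tot / 10⁻³) = −58.3 dBm

−58.3 dBm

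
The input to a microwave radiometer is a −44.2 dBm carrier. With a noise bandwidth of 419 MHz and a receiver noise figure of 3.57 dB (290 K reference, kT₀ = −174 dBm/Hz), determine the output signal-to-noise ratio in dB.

40.0 dB

Noise floor: N = −174 + 10 log₁₀(B) + NF
10 log₁₀(4.19×10⁸) = 86.22 dB
N = −174 + 86.22 + 3.57 = −84.21 dBm
SNR = P_sig − N = −44.2 − (−84.21) = 40.01 dB → 40.0 dB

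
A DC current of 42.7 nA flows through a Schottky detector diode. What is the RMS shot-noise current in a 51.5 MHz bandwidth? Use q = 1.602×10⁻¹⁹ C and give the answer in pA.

I_n = √(2qI·B)
2qI·B = 2 × 1.602×10⁻¹⁹ × 4.27×10⁻⁸ × 5.15×10⁷ = 7.05×10⁻¹⁹ A²
I_n = √(7.05×10⁻¹⁹) = 8.39×10⁻¹⁰ A = 839 pA

839 pA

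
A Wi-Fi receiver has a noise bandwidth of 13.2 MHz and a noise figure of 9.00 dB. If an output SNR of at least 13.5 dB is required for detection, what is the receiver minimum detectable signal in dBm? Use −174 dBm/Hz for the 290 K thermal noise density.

−80.3 dBm

Sensitivity = −174 + 10 log₁₀(B) + NF + SNR_min
= −174 + 71.21 + 9.00 + 13.5
= −80.29 dBm → −80.3 dBm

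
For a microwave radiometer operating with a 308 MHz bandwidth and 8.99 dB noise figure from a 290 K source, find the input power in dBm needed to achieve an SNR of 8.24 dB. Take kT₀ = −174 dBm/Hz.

−71.9 dBm

Sensitivity = −174 + 10 log₁₀(B) + NF + SNR_min
= −174 + 84.89 + 8.99 + 8.24
= −71.88 dBm → −71.9 dBm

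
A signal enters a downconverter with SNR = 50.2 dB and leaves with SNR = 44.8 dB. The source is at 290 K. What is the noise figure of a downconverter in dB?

NF (dB) = SNR_in(dB) − SNR_out(dB) when the source is at T₀
NF = 50.2 − 44.8 = 5.4 dB

5.4 dB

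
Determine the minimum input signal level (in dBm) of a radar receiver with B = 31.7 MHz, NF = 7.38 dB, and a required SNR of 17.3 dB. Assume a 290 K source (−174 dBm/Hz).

−74.3 dBm

Sensitivity = −174 + 10 log₁₀(B) + NF + SNR_min
= −174 + 75.01 + 7.38 + 17.3
= −74.31 dBm → −74.3 dBm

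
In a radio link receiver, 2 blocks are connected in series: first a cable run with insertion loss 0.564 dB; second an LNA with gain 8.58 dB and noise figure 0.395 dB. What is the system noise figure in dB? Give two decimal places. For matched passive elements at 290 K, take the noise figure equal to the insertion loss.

Convert to linear (a loss of L dB is a gain of −L dB): F_i = 10^(NF_i/10), G_i = 10^(G_i,dB/10)
  Stage 1: F_1 = 10^(0.564/10) = 1.139, G_1 = 10^(−0.564/10) = 0.8782
  Stage 2: F_2 = 10^(0.395/10) = 1.095, G_2 = 10^(8.58/10) = 7.211
Friis cascade:
  F = 1.139 + (1.095 − 1)/0.8782 = 1.247
NF = 10 log₁₀(1.247) = 0.96 dB

0.96 dB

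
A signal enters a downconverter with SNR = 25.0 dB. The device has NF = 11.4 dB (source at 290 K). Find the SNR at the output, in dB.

13.6 dB

By definition F = SNR_in/SNR_out, so in dB: SNR_out = SNR_in − NF
SNR_out = 25.0 − 11.4 = 13.6 dB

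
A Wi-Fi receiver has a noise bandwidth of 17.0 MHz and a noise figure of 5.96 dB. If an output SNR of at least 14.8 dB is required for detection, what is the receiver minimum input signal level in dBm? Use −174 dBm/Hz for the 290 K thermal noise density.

−80.9 dBm

Sensitivity = −174 + 10 log₁₀(B) + NF + SNR_min
= −174 + 72.3 + 5.96 + 14.8
= −80.94 dBm → −80.9 dBm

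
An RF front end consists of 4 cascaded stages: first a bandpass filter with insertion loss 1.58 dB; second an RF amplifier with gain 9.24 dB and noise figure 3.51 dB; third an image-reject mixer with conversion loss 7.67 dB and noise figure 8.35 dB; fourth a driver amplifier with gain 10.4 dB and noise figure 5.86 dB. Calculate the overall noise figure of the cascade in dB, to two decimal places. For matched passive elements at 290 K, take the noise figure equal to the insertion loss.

Convert to linear (a loss of L dB is a gain of −L dB): F_i = 10^(NF_i/10), G_i = 10^(G_i,dB/10)
  Stage 1: F_1 = 10^(1.58/10) = 1.439, G_1 = 10^(−1.58/10) = 0.6950
  Stage 2: F_2 = 10^(3.51/10) = 2.244, G_2 = 10^(9.24/10) = 8.395
  Stage 3: F_3 = 10^(8.35/10) = 6.839, G_3 = 10^(−7.67/10) = 0.1710
  Stage 4: F_4 = 10^(5.86/10) = 3.855, G_4 = 10^(10.4/10) = 10.96
Friis cascade:
  F = 1.439 + (2.244 − 1)/0.6950 + (6.839 − 1)/5.834 + (3.855 − 1)/0.9977 = 7.091
NF = 10 log₁₀(7.091) = 8.51 dB

8.51 dB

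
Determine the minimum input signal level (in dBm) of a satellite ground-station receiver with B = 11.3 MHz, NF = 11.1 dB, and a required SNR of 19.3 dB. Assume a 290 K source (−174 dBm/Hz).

−73.1 dBm

Sensitivity = −174 + 10 log₁₀(B) + NF + SNR_min
= −174 + 70.53 + 11.1 + 19.3
= −73.07 dBm → −73.1 dBm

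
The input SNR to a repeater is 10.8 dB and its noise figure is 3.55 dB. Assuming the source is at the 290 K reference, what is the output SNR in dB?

7.25 dB

By definition F = SNR_in/SNR_out, so in dB: SNR_out = SNR_in − NF
SNR_out = 10.8 − 3.55 = 7.25 dB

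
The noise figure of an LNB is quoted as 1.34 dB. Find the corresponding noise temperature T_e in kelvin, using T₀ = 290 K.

F = 10^(1.34/10) = 1.36144
T_e = (F − 1)·T₀ = (1.36144 − 1) × 290 = 105 K

105 K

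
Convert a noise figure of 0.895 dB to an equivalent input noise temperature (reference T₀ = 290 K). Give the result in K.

66.4 K

F = 10^(0.895/10) = 1.22885
T_e = (F − 1)·T₀ = (1.22885 − 1) × 290 = 66.4 K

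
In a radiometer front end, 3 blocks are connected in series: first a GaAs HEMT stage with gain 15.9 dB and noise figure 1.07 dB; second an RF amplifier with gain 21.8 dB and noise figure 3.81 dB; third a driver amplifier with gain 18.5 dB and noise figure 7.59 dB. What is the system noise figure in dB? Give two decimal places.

Convert to linear (a loss of L dB is a gain of −L dB): F_i = 10^(NF_i/10), G_i = 10^(G_i,dB/10)
  Stage 1: F_1 = 10^(1.07/10) = 1.279, G_1 = 10^(15.9/10) = 38.90
  Stage 2: F_2 = 10^(3.81/10) = 2.404, G_2 = 10^(21.8/10) = 151.4
  Stage 3: F_3 = 10^(7.59/10) = 5.741, G_3 = 10^(18.5/10) = 70.79
Friis cascade:
  F = 1.279 + (2.404 − 1)/38.90 + (5.741 − 1)/5888 = 1.316
NF = 10 log₁₀(1.316) = 1.19 dB

1.19 dB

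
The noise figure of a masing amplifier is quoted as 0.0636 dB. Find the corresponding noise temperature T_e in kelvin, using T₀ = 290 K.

4.28 K

F = 10^(0.0636/10) = 1.01475
T_e = (F − 1)·T₀ = (1.01475 − 1) × 290 = 4.28 K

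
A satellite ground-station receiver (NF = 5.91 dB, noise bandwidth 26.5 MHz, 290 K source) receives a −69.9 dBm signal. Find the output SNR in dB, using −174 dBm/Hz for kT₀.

Noise floor: N = −174 + 10 log₁₀(B) + NF
10 log₁₀(2.65×10⁷) = 74.23 dB
N = −174 + 74.23 + 5.91 = −93.86 dBm
SNR = P_sig − N = −69.9 − (−93.86) = 23.96 dB → 24.0 dB

24.0 dB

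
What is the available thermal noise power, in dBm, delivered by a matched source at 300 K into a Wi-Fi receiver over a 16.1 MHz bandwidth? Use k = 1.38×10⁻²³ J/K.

−101.8 dBm

P_n = kTB = 1.38×10⁻²³ × 300 × 1.61×10⁷ = 6.67×10⁻¹⁴ W
In dBm: 10 log₁₀(6.67×10⁻¹⁴ / 10⁻³) = −101.8 dBm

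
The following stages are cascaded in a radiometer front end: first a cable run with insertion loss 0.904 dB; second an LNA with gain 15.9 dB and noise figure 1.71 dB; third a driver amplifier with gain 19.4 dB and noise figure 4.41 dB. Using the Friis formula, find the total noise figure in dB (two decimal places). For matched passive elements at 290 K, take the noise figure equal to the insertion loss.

2.74 dB

Convert to linear (a loss of L dB is a gain of −L dB): F_i = 10^(NF_i/10), G_i = 10^(G_i,dB/10)
  Stage 1: F_1 = 10^(0.904/10) = 1.231, G_1 = 10^(−0.904/10) = 0.8121
  Stage 2: F_2 = 10^(1.71/10) = 1.483, G_2 = 10^(15.9/10) = 38.90
  Stage 3: F_3 = 10^(4.41/10) = 2.761, G_3 = 10^(19.4/10) = 87.10
Friis cascade:
  F = 1.231 + (1.483 − 1)/0.8121 + (2.761 − 1)/31.59 = 1.881
NF = 10 log₁₀(1.881) = 2.74 dB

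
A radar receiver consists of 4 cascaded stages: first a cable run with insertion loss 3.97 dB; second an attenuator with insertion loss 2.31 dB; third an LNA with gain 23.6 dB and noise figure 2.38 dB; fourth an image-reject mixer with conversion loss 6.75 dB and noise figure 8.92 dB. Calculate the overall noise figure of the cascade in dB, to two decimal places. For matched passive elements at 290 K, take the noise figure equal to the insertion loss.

8.73 dB

Convert to linear (a loss of L dB is a gain of −L dB): F_i = 10^(NF_i/10), G_i = 10^(G_i,dB/10)
  Stage 1: F_1 = 10^(3.97/10) = 2.495, G_1 = 10^(−3.97/10) = 0.4009
  Stage 2: F_2 = 10^(2.31/10) = 1.702, G_2 = 10^(−2.31/10) = 0.5875
  Stage 3: F_3 = 10^(2.38/10) = 1.730, G_3 = 10^(23.6/10) = 229.1
  Stage 4: F_4 = 10^(8.92/10) = 7.798, G_4 = 10^(−6.75/10) = 0.2113
Friis cascade:
  F = 2.495 + (1.702 − 1)/0.4009 + (1.730 − 1)/0.2355 + (7.798 − 1)/53.95 = 7.471
NF = 10 log₁₀(7.471) = 8.73 dB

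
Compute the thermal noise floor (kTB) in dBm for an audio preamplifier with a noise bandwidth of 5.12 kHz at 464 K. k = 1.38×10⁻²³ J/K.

P_n = kTB = 1.38×10⁻²³ × 464 × 5.12×10³ = 3.28×10⁻¹⁷ W
In dBm: 10 log₁₀(3.28×10⁻¹⁷ / 10⁻³) = −134.8 dBm

−134.8 dBm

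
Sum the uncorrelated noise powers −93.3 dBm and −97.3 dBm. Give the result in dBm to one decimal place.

−91.8 dBm

Convert to linear, add, convert back:
P₁ = 4.68×10⁻¹³ W, P₂ = 1.86×10⁻¹³ W
P_tot = 6.54×10⁻¹³ W → 10 log₁₀(P_tot / 10⁻³) = −91.8 dBm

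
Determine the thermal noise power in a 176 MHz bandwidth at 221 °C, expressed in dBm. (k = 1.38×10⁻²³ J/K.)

T = 221 °C + 273.15 = 494.15 K
P_n = kTB = 1.38×10⁻²³ × 494.15 × 1.76×10⁸ = 1.20×10⁻¹² W
In dBm: 10 log₁₀(1.20×10⁻¹² / 10⁻³) = −89.2 dBm

−89.2 dBm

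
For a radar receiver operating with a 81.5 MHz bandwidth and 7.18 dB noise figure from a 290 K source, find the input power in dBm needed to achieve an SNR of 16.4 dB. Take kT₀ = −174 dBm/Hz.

−71.3 dBm

Sensitivity = −174 + 10 log₁₀(B) + NF + SNR_min
= −174 + 79.11 + 7.18 + 16.4
= −71.31 dBm → −71.3 dBm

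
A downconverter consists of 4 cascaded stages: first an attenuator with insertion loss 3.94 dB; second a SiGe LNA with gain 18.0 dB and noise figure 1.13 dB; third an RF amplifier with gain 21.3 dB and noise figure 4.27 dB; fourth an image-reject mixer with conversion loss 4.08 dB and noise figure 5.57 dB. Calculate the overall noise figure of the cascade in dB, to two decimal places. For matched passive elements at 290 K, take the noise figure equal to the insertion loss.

5.16 dB

Convert to linear (a loss of L dB is a gain of −L dB): F_i = 10^(NF_i/10), G_i = 10^(G_i,dB/10)
  Stage 1: F_1 = 10^(3.94/10) = 2.477, G_1 = 10^(−3.94/10) = 0.4036
  Stage 2: F_2 = 10^(1.13/10) = 1.297, G_2 = 10^(18.0/10) = 63.10
  Stage 3: F_3 = 10^(4.27/10) = 2.673, G_3 = 10^(21.3/10) = 134.9
  Stage 4: F_4 = 10^(5.57/10) = 3.606, G_4 = 10^(−4.08/10) = 0.3908
Friis cascade:
  F = 2.477 + (1.297 − 1)/0.4036 + (2.673 − 1)/25.47 + (3.606 − 1)/3436 = 3.280
NF = 10 log₁₀(3.280) = 5.16 dB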